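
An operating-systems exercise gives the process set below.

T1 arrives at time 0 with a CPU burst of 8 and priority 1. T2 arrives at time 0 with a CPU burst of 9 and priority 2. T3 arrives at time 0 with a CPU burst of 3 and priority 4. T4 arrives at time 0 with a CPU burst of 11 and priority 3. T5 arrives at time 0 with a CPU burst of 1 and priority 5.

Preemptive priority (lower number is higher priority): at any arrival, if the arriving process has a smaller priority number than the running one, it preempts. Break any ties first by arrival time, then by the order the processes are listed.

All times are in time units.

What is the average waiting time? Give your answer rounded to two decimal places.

Gantt: | T1 0-8 | T2 8-17 | T4 17-28 | T3 28-31 | T5 31-32 |
Completion: T1=8  T2=17  T3=31  T4=28  T5=32
Turnaround (C−A): T1=8  T2=17  T3=31  T4=28  T5=32
Waiting times: T1=0, T2=8, T3=28, T4=17, T5=31
Average waiting = (0+8+28+17+31) / 5 = 84/5 = 16.80

16.80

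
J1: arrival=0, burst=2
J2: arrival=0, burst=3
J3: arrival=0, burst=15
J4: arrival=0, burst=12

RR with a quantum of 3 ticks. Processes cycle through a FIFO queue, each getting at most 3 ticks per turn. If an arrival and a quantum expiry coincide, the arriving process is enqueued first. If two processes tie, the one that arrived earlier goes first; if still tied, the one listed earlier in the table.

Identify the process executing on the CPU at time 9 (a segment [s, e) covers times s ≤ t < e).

J4

Gantt: | J1 0-2 | J2 2-5 | J3 5-8 | J4 8-11 | J3 11-14 | J4 14-17 | J3 17-20 | J4 20-23 | J3 23-26 | J4 26-29 | J3 29-32 |
Completion: J1=2  J2=5  J3=32  J4=29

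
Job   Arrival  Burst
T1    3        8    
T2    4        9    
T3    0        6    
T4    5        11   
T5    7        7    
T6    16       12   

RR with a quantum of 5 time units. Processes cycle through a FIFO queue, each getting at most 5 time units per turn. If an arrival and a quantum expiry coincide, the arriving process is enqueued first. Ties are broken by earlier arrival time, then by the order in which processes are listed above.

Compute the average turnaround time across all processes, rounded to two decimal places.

Schedule: | T3 0-5 | T1 5-10 | T2 10-15 | T4 15-20 | T3 20-21 | T5 21-26 | T1 26-29 | T2 29-33 | T6 33-38 | T4 38-43 | T5 43-45 | T6 45-50 | T4 50-51 | T6 51-53 |
Completion: T1=29  T2=33  T3=21  T4=51  T5=45  T6=53
Turnaround times: T1=26, T2=29, T3=21, T4=46, T5=38, T6=37
Average turnaround = (26+29+21+46+38+37) / 6 = 197/6 = 32.83

32.83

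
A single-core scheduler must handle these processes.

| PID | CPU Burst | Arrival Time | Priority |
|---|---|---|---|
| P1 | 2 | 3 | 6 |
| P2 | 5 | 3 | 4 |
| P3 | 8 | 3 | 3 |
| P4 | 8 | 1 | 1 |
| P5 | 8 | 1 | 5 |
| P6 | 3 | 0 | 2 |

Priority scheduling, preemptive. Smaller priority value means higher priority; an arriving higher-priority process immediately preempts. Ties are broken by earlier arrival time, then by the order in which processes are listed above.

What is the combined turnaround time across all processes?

Timeline: | P6 0-1 | P4 1-9 | P6 9-11 | P3 11-19 | P2 19-24 | P5 24-32 | P1 32-34 |
Completion: P1=34  P2=24  P3=19  P4=9  P5=32  P6=11
Turnaround (C−A): P1=31  P2=21  P3=16  P4=8  P5=31  P6=11
Turnaround = completion − arrival: P1=31, P2=21, P3=16, P4=8, P5=31, P6=11
Total turnaround = 31 + 21 + 16 + 8 + 31 + 11 = 118

118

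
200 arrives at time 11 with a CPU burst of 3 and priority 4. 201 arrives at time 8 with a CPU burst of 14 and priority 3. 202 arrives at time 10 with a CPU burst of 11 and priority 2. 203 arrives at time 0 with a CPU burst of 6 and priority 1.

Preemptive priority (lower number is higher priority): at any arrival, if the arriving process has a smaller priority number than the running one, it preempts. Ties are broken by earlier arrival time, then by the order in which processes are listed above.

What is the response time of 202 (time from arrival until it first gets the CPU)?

0

Timeline: | 203 0-6 | idle 6-8 | 201 8-10 | 202 10-21 | 201 21-33 | 200 33-36 |
Completion: 200=36  201=33  202=21  203=6
Turnaround (C−A): 200=25  201=25  202=11  203=6
Response(202) = first start − arrival = 10 − 10 = 0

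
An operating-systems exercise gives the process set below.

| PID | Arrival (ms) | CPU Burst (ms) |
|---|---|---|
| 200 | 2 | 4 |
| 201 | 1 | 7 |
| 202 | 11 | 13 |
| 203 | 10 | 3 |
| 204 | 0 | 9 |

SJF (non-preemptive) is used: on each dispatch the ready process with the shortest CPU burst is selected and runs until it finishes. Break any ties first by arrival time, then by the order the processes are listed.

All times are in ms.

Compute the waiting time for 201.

Schedule: | 204 0-9 | 200 9-13 | 203 13-16 | 201 16-23 | 202 23-36 |
Completion: 200=13  201=23  202=36  203=16  204=9
Waiting(201) = turnaround − burst = 22 − 7 = 15

15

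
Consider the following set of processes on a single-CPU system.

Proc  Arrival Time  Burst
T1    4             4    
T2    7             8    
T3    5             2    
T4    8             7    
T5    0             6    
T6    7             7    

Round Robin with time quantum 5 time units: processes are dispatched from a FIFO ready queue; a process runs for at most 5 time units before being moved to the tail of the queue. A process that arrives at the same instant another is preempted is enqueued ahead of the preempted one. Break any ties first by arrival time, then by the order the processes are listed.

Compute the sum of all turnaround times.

97

Schedule: | T5 0-5 | T1 5-9 | T3 9-11 | T5 11-12 | T2 12-17 | T6 17-22 | T4 22-27 | T2 27-30 | T6 30-32 | T4 32-34 |
Completion: T1=9  T2=30  T3=11  T4=34  T5=12  T6=32
Turnaround = completion − arrival: T1=5, T2=23, T3=6, T4=26, T5=12, T6=25
Total turnaround = 5 + 23 + 6 + 26 + 12 + 25 = 97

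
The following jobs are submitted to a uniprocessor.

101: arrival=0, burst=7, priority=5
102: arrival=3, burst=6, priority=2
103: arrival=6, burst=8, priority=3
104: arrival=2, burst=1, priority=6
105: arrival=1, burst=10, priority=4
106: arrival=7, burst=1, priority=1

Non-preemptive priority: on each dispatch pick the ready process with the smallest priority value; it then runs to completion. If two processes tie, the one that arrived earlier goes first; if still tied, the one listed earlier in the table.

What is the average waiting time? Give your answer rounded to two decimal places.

Gantt: | 101 0-7 | 106 7-8 | 102 8-14 | 103 14-22 | 105 22-32 | 104 32-33 |
Completion: 101=7  102=14  103=22  104=33  105=32  106=8
Turnaround (C−A): 101=7  102=11  103=16  104=31  105=31  106=1
Waiting times: 101=0, 102=5, 103=8, 104=30, 105=21, 106=0
Average waiting = (0+5+8+30+21+0) / 6 = 64/6 = 10.67

10.67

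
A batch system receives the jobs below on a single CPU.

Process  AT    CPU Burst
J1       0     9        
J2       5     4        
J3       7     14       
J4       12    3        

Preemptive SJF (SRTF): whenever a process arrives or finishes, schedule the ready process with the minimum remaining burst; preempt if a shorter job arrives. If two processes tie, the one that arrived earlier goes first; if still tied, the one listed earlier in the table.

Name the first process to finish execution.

Gantt: | J1 0-9 | J2 9-13 | J4 13-16 | J3 16-30 |
Completion: J1=9  J2=13  J3=30  J4=16
Turnaround (C−A): J1=9  J2=8  J3=23  J4=4
Finish order: J1 → J2 → J4 → J3

J1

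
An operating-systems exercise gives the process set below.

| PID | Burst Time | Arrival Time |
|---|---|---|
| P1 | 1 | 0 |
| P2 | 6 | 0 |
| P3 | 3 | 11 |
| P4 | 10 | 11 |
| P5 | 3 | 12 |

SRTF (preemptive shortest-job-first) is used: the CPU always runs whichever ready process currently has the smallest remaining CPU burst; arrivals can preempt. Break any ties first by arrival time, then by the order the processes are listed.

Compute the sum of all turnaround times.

32

Timeline: | P1 0-1 | P2 1-7 | idle 7-11 | P3 11-14 | P5 14-17 | P4 17-27 |
Completion: P1=1  P2=7  P3=14  P4=27  P5=17
Turnaround (C−A): P1=1  P2=7  P3=3  P4=16  P5=5
Turnaround = completion − arrival: P1=1, P2=7, P3=3, P4=16, P5=5
Total turnaround = 1 + 7 + 3 + 16 + 5 = 32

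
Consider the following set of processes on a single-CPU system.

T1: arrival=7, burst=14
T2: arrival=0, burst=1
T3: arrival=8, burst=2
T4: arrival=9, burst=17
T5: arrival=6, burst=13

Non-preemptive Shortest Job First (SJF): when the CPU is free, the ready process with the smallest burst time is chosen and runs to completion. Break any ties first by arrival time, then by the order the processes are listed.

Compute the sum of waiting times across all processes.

Gantt: | T2 0-1 | idle 1-6 | T5 6-19 | T3 19-21 | T1 21-35 | T4 35-52 |
Completion: T1=35  T2=1  T3=21  T4=52  T5=19
Waiting = turnaround − burst: T1=14, T2=0, T3=11, T4=26, T5=0
Total waiting = 14 + 0 + 11 + 26 + 0 = 51

51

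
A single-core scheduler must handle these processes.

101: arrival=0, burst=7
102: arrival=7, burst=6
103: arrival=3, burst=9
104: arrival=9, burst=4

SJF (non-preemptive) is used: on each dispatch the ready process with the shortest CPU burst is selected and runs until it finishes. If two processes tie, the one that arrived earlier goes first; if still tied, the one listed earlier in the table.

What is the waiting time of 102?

0

Timeline: | 101 0-7 | 102 7-13 | 104 13-17 | 103 17-26 |
Completion: 101=7  102=13  103=26  104=17
Turnaround (C−A): 101=7  102=6  103=23  104=8
Waiting(102) = turnaround − burst = 6 − 6 = 0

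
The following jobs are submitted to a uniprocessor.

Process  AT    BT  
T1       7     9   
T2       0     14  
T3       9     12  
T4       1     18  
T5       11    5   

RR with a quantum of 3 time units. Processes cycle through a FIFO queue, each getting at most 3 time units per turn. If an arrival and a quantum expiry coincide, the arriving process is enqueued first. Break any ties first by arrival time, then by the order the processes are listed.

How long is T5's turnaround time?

Schedule: | T2 0-3 | T4 3-6 | T2 6-9 | T4 9-12 | T1 12-15 | T3 15-18 | T2 18-21 | T5 21-24 | T4 24-27 | T1 27-30 | T3 30-33 | T2 33-36 | T5 36-38 | T4 38-41 | T1 41-44 | T3 44-47 | T2 47-49 | T4 49-52 | T3 52-55 | T4 55-58 |
Completion: T1=44  T2=49  T3=55  T4=58  T5=38
Turnaround (C−A): T1=37  T2=49  T3=46  T4=57  T5=27
Turnaround(T5) = completion − arrival = 38 − 11 = 27

27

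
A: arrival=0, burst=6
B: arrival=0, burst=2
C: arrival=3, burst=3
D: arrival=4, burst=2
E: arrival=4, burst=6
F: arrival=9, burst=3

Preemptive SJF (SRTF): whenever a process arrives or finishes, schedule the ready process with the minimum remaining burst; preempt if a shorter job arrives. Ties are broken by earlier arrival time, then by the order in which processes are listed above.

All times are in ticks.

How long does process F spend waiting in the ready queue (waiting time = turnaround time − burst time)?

Timeline: | B 0-2 | A 2-3 | C 3-6 | D 6-8 | A 8-9 | F 9-12 | A 12-16 | E 16-22 |
Completion: A=16  B=2  C=6  D=8  E=22  F=12
Turnaround (C−A): A=16  B=2  C=3  D=4  E=18  F=3
Waiting(F) = turnaround − burst = 3 − 3 = 0

0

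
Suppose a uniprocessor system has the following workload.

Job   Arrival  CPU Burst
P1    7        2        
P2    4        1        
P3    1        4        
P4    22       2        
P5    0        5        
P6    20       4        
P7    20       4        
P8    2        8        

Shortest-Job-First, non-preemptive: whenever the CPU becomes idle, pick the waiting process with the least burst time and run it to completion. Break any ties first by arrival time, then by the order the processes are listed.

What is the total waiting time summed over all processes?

Schedule: | P5 0-5 | P2 5-6 | P3 6-10 | P1 10-12 | P8 12-20 | P6 20-24 | P4 24-26 | P7 26-30 |
Completion: P1=12  P2=6  P3=10  P4=26  P5=5  P6=24  P7=30  P8=20
Turnaround (C−A): P1=5  P2=2  P3=9  P4=4  P5=5  P6=4  P7=10  P8=18
Waiting = turnaround − burst: P1=3, P2=1, P3=5, P4=2, P5=0, P6=0, P7=6, P8=10
Total waiting = 3 + 1 + 5 + 2 + 0 + 0 + 6 + 10 = 27

27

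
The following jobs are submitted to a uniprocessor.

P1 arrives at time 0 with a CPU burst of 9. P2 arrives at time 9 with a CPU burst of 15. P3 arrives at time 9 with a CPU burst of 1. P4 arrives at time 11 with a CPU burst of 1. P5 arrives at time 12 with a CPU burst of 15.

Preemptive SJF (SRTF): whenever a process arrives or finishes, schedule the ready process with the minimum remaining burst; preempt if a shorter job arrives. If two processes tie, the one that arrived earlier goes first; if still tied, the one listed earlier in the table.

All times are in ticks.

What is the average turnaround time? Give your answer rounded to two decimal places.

11.40

Gantt: | P1 0-9 | P3 9-10 | P2 10-11 | P4 11-12 | P2 12-26 | P5 26-41 |
Completion: P1=9  P2=26  P3=10  P4=12  P5=41
Turnaround (C−A): P1=9  P2=17  P3=1  P4=1  P5=29
Turnaround times: P1=9, P2=17, P3=1, P4=1, P5=29
Average turnaround = (9+17+1+1+29) / 5 = 57/5 = 11.40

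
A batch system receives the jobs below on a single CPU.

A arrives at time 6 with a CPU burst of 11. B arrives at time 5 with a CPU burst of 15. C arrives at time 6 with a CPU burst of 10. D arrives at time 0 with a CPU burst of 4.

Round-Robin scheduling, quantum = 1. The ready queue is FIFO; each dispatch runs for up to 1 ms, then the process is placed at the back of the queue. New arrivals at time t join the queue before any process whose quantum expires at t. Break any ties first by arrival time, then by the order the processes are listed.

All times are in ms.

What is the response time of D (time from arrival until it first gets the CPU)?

0

Timeline: | D 0-4 | idle 4-5 | B 5-6 | A 6-7 | C 7-8 | B 8-9 | A 9-10 | C 10-11 | B 11-12 | A 12-13 | C 13-14 | B 14-15 | A 15-16 | C 16-17 | B 17-18 | A 18-19 | C 19-20 | B 20-21 | A 21-22 | C 22-23 | B 23-24 | A 24-25 | C 25-26 | B 26-27 | A 27-28 | C 28-29 | B 29-30 | A 30-31 | C 31-32 | B 32-33 | A 33-34 | C 34-35 | B 35-36 | A 36-37 | B 37-41 |
Completion: A=37  B=41  C=35  D=4
Turnaround (C−A): A=31  B=36  C=29  D=4
Response(D) = first start − arrival = 0 − 0 = 0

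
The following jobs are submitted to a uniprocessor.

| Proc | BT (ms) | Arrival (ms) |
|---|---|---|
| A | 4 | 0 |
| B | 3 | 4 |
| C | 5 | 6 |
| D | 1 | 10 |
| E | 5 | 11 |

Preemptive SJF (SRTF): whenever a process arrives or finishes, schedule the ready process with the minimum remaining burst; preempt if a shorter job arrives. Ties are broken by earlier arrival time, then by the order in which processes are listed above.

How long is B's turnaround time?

Schedule: | A 0-4 | B 4-7 | C 7-10 | D 10-11 | C 11-13 | E 13-18 |
Completion: A=4  B=7  C=13  D=11  E=18
Turnaround(B) = completion − arrival = 7 − 4 = 3

3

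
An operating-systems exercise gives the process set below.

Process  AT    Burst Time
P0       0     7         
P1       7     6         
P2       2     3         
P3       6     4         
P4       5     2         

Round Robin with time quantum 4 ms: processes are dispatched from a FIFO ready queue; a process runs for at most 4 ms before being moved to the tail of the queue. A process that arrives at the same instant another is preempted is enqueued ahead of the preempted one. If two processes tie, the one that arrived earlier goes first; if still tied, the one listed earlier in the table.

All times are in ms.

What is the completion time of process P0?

10

Gantt: | P0 0-4 | P2 4-7 | P0 7-10 | P4 10-12 | P3 12-16 | P1 16-22 |
Completion: P0=10  P1=22  P2=7  P3=16  P4=12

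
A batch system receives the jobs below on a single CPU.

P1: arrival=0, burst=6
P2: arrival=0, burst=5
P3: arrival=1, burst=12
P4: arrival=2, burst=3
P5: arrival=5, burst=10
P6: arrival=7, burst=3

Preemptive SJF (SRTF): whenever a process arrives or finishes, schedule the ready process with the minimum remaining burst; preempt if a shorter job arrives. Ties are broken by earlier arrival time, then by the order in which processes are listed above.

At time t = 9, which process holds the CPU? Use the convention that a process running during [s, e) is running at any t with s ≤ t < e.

P6

Gantt: | P2 0-5 | P4 5-8 | P6 8-11 | P1 11-17 | P5 17-27 | P3 27-39 |
Completion: P1=17  P2=5  P3=39  P4=8  P5=27  P6=11
Turnaround (C−A): P1=17  P2=5  P3=38  P4=6  P5=22  P6=4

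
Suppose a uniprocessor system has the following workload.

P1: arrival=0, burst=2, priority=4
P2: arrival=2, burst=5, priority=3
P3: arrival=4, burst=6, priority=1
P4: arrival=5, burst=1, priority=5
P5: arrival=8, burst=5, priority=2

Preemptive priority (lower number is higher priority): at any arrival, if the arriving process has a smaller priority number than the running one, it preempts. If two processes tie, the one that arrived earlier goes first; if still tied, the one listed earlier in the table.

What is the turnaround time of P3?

6

Gantt: | P1 0-2 | P2 2-4 | P3 4-10 | P5 10-15 | P2 15-18 | P4 18-19 |
Completion: P1=2  P2=18  P3=10  P4=19  P5=15
Turnaround(P3) = completion − arrival = 10 − 4 = 6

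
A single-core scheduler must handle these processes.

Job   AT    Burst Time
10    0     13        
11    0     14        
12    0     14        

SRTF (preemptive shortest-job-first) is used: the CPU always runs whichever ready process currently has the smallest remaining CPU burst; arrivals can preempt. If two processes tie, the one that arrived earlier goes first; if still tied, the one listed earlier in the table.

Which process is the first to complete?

Gantt: | 10 0-13 | 11 13-27 | 12 27-41 |
Completion: 10=13  11=27  12=41
Turnaround (C−A): 10=13  11=27  12=41
Finish order: 10 → 11 → 12

10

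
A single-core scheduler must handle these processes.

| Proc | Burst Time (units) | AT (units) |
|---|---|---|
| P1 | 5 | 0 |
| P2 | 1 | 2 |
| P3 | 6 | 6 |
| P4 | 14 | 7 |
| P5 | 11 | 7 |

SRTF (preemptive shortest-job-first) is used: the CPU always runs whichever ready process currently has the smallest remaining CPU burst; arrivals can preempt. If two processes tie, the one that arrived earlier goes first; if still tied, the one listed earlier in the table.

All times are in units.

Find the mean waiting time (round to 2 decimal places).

Schedule: | P1 0-2 | P2 2-3 | P1 3-6 | P3 6-12 | P5 12-23 | P4 23-37 |
Completion: P1=6  P2=3  P3=12  P4=37  P5=23
Turnaround (C−A): P1=6  P2=1  P3=6  P4=30  P5=16
Waiting times: P1=1, P2=0, P3=0, P4=16, P5=5
Average waiting = (1+0+0+16+5) / 5 = 22/5 = 4.40

4.40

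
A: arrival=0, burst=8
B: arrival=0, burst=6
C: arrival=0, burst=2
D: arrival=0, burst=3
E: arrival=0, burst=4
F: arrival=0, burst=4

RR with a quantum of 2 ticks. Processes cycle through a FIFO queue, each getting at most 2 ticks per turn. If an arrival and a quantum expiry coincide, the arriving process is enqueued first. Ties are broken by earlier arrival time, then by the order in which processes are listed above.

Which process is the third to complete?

E

Schedule: | A 0-2 | B 2-4 | C 4-6 | D 6-8 | E 8-10 | F 10-12 | A 12-14 | B 14-16 | D 16-17 | E 17-19 | F 19-21 | A 21-23 | B 23-25 | A 25-27 |
Completion: A=27  B=25  C=6  D=17  E=19  F=21
Turnaround (C−A): A=27  B=25  C=6  D=17  E=19  F=21
Finish order: C → D → E → F → B → A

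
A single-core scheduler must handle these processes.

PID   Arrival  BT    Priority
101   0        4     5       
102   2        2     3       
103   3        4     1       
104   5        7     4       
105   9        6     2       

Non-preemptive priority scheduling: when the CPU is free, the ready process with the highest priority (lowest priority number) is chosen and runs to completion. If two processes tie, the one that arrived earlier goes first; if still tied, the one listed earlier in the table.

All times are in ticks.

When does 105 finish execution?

Gantt: | 101 0-4 | 103 4-8 | 102 8-10 | 105 10-16 | 104 16-23 |
Completion: 101=4  102=10  103=8  104=23  105=16

16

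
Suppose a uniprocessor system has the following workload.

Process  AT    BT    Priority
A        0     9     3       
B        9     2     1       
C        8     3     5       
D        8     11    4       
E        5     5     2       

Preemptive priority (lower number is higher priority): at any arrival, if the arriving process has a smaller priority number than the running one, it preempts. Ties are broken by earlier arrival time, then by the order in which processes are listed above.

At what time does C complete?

30

Gantt: | A 0-5 | E 5-9 | B 9-11 | E 11-12 | A 12-16 | D 16-27 | C 27-30 |
Completion: A=16  B=11  C=30  D=27  E=12
Turnaround (C−A): A=16  B=2  C=22  D=19  E=7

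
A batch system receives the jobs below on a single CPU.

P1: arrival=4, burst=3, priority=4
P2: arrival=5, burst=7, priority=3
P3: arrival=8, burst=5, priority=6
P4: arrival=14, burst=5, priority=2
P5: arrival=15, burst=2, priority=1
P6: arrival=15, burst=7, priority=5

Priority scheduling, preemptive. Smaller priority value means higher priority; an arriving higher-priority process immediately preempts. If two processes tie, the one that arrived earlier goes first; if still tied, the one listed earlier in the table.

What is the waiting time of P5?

Gantt: | idle 0-4 | P1 4-5 | P2 5-12 | P1 12-14 | P4 14-15 | P5 15-17 | P4 17-21 | P6 21-28 | P3 28-33 |
Completion: P1=14  P2=12  P3=33  P4=21  P5=17  P6=28
Turnaround (C−A): P1=10  P2=7  P3=25  P4=7  P5=2  P6=13
Waiting(P5) = turnaround − burst = 2 − 2 = 0

0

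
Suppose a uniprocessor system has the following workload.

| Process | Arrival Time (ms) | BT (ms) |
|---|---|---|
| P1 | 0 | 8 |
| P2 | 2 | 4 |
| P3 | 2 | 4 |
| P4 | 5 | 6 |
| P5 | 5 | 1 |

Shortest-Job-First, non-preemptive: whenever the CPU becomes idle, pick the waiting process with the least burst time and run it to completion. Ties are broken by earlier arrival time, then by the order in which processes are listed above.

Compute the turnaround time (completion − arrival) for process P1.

Gantt: | P1 0-8 | P5 8-9 | P2 9-13 | P3 13-17 | P4 17-23 |
Completion: P1=8  P2=13  P3=17  P4=23  P5=9
Turnaround (C−A): P1=8  P2=11  P3=15  P4=18  P5=4
Turnaround(P1) = completion − arrival = 8 − 0 = 8

8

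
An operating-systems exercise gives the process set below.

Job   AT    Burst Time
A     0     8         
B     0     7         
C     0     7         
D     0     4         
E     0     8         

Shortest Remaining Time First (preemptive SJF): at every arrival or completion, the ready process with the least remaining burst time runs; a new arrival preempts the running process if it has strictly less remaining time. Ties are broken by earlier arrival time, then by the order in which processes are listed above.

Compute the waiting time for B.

4

Gantt: | D 0-4 | B 4-11 | C 11-18 | A 18-26 | E 26-34 |
Completion: A=26  B=11  C=18  D=4  E=34
Turnaround (C−A): A=26  B=11  C=18  D=4  E=34
Waiting(B) = turnaround − burst = 11 − 7 = 4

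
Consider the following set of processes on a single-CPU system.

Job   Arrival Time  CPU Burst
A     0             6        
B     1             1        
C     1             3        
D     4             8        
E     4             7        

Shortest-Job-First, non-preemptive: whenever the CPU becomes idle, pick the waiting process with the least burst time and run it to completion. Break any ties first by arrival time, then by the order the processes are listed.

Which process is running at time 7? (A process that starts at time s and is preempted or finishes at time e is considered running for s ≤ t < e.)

C

Timeline: | A 0-6 | B 6-7 | C 7-10 | E 10-17 | D 17-25 |
Completion: A=6  B=7  C=10  D=25  E=17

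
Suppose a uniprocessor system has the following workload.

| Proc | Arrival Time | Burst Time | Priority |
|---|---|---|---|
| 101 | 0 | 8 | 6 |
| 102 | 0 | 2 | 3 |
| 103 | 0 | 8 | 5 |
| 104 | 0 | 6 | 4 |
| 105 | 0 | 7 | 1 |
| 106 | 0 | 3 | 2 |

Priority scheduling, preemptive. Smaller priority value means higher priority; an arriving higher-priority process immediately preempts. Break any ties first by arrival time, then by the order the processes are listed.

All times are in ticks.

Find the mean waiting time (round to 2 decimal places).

12.17

Gantt: | 105 0-7 | 106 7-10 | 102 10-12 | 104 12-18 | 103 18-26 | 101 26-34 |
Completion: 101=34  102=12  103=26  104=18  105=7  106=10
Waiting times: 101=26, 102=10, 103=18, 104=12, 105=0, 106=7
Average waiting = (26+10+18+12+0+7) / 6 = 73/6 = 12.17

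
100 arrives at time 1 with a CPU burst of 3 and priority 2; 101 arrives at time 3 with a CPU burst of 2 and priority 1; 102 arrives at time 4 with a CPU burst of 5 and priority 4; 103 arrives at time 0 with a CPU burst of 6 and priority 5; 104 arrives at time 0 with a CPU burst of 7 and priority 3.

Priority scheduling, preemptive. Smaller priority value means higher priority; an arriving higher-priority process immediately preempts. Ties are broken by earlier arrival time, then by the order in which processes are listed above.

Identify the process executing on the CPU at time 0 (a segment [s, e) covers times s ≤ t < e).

104

Schedule: | 104 0-1 | 100 1-3 | 101 3-5 | 100 5-6 | 104 6-12 | 102 12-17 | 103 17-23 |
Completion: 100=6  101=5  102=17  103=23  104=12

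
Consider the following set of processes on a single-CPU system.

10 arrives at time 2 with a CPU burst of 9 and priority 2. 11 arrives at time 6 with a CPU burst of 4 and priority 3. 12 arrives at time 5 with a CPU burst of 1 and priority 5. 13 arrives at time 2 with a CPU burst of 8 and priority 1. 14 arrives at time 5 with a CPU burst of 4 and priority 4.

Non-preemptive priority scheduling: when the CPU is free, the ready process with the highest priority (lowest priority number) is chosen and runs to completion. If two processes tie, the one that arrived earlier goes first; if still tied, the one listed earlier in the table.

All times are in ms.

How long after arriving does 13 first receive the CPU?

0

Gantt: | idle 0-2 | 13 2-10 | 10 10-19 | 11 19-23 | 14 23-27 | 12 27-28 |
Completion: 10=19  11=23  12=28  13=10  14=27
Response(13) = first start − arrival = 2 − 2 = 0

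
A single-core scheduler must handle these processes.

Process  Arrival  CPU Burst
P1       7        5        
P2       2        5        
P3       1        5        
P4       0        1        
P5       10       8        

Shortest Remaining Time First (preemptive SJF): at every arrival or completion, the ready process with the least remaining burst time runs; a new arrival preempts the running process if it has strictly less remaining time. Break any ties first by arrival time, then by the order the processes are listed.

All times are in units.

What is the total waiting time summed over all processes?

14

Gantt: | P4 0-1 | P3 1-6 | P2 6-11 | P1 11-16 | P5 16-24 |
Completion: P1=16  P2=11  P3=6  P4=1  P5=24
Turnaround (C−A): P1=9  P2=9  P3=5  P4=1  P5=14
Waiting = turnaround − burst: P1=4, P2=4, P3=0, P4=0, P5=6
Total waiting = 4 + 4 + 0 + 0 + 6 = 14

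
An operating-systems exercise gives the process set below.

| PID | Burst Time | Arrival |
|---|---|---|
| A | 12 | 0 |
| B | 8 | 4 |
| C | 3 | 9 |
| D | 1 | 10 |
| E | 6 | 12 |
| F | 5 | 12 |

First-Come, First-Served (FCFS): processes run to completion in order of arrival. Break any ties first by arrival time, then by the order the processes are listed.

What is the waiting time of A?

0

Timeline: | A 0-12 | B 12-20 | C 20-23 | D 23-24 | E 24-30 | F 30-35 |
Completion: A=12  B=20  C=23  D=24  E=30  F=35
Turnaround (C−A): A=12  B=16  C=14  D=14  E=18  F=23
Waiting(A) = turnaround − burst = 12 − 12 = 0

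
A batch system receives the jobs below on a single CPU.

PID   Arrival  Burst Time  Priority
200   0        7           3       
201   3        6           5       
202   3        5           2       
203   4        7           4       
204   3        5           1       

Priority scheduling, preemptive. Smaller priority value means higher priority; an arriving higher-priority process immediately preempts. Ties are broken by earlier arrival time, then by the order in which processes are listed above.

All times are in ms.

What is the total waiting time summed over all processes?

Timeline: | 200 0-3 | 204 3-8 | 202 8-13 | 200 13-17 | 203 17-24 | 201 24-30 |
Completion: 200=17  201=30  202=13  203=24  204=8
Turnaround (C−A): 200=17  201=27  202=10  203=20  204=5
Waiting = turnaround − burst: 200=10, 201=21, 202=5, 203=13, 204=0
Total waiting = 10 + 21 + 5 + 13 + 0 = 49

49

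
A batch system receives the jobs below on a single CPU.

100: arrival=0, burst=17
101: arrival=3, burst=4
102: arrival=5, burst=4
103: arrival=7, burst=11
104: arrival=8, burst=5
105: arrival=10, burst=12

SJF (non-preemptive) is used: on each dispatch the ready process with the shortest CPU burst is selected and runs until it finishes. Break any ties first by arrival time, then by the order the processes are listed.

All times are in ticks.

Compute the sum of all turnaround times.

154

Timeline: | 100 0-17 | 101 17-21 | 102 21-25 | 104 25-30 | 103 30-41 | 105 41-53 |
Completion: 100=17  101=21  102=25  103=41  104=30  105=53
Turnaround = completion − arrival: 100=17, 101=18, 102=20, 103=34, 104=22, 105=43
Total turnaround = 17 + 18 + 20 + 34 + 22 + 43 = 154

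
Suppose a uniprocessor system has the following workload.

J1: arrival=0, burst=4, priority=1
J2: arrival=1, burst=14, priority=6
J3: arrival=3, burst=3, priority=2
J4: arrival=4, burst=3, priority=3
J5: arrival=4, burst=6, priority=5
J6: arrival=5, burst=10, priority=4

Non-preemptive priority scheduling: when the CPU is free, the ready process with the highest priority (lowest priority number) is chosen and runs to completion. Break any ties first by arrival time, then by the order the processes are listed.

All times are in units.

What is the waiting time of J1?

0

Gantt: | J1 0-4 | J3 4-7 | J4 7-10 | J6 10-20 | J5 20-26 | J2 26-40 |
Completion: J1=4  J2=40  J3=7  J4=10  J5=26  J6=20
Turnaround (C−A): J1=4  J2=39  J3=4  J4=6  J5=22  J6=15
Waiting(J1) = turnaround − burst = 4 − 4 = 0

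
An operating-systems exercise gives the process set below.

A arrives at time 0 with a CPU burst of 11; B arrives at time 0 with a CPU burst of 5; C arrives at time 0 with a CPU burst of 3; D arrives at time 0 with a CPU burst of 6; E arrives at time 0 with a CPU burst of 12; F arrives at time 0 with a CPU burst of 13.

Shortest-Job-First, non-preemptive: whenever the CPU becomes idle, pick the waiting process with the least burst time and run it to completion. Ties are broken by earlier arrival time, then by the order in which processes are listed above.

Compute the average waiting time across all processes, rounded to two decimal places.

Timeline: | C 0-3 | B 3-8 | D 8-14 | A 14-25 | E 25-37 | F 37-50 |
Completion: A=25  B=8  C=3  D=14  E=37  F=50
Turnaround (C−A): A=25  B=8  C=3  D=14  E=37  F=50
Waiting times: A=14, B=3, C=0, D=8, E=25, F=37
Average waiting = (14+3+0+8+25+37) / 6 = 87/6 = 14.50

14.50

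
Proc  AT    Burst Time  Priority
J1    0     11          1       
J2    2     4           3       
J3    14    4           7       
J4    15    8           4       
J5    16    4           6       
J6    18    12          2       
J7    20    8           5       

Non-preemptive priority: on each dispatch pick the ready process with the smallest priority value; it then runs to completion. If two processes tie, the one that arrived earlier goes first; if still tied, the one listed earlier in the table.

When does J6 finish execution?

Timeline: | J1 0-11 | J2 11-15 | J4 15-23 | J6 23-35 | J7 35-43 | J5 43-47 | J3 47-51 |
Completion: J1=11  J2=15  J3=51  J4=23  J5=47  J6=35  J7=43
Turnaround (C−A): J1=11  J2=13  J3=37  J4=8  J5=31  J6=17  J7=23

35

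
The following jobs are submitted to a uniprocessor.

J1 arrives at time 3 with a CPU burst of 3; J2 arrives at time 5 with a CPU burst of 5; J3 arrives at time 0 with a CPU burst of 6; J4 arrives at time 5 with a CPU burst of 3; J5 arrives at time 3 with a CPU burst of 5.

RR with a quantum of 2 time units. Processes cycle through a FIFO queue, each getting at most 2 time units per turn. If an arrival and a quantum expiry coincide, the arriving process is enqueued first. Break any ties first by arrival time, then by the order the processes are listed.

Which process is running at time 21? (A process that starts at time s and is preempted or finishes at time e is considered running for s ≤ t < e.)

Schedule: | J3 0-4 | J1 4-6 | J5 6-8 | J3 8-10 | J2 10-12 | J4 12-14 | J1 14-15 | J5 15-17 | J2 17-19 | J4 19-20 | J5 20-21 | J2 21-22 |
Completion: J1=15  J2=22  J3=10  J4=20  J5=21
Turnaround (C−A): J1=12  J2=17  J3=10  J4=15  J5=18

J2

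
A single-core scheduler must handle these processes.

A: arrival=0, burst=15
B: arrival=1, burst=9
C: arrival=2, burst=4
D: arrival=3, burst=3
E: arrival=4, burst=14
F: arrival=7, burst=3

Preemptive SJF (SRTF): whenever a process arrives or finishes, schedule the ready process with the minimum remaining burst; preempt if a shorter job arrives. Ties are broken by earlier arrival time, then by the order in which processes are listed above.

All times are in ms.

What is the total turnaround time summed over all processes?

Timeline: | A 0-1 | B 1-2 | C 2-6 | D 6-9 | F 9-12 | B 12-20 | A 20-34 | E 34-48 |
Completion: A=34  B=20  C=6  D=9  E=48  F=12
Turnaround (C−A): A=34  B=19  C=4  D=6  E=44  F=5
Turnaround = completion − arrival: A=34, B=19, C=4, D=6, E=44, F=5
Total turnaround = 34 + 19 + 4 + 6 + 44 + 5 = 112

112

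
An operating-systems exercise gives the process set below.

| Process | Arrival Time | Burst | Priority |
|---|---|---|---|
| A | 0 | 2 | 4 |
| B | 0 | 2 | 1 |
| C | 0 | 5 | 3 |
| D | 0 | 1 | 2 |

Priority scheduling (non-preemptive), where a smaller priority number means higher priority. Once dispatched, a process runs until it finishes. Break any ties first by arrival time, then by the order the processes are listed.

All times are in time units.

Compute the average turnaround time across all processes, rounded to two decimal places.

5.75

Gantt: | B 0-2 | D 2-3 | C 3-8 | A 8-10 |
Completion: A=10  B=2  C=8  D=3
Turnaround (C−A): A=10  B=2  C=8  D=3
Turnaround times: A=10, B=2, C=8, D=3
Average turnaround = (10+2+8+3) / 4 = 23/4 = 5.75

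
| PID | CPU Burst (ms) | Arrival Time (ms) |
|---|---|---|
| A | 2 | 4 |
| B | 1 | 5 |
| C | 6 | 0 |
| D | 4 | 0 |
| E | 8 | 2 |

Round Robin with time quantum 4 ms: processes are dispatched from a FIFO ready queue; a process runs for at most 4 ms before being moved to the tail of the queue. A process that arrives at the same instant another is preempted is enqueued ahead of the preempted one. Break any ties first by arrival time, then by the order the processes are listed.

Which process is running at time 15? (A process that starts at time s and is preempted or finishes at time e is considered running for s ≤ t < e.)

C

Timeline: | C 0-4 | D 4-8 | E 8-12 | A 12-14 | C 14-16 | B 16-17 | E 17-21 |
Completion: A=14  B=17  C=16  D=8  E=21
Turnaround (C−A): A=10  B=12  C=16  D=8  E=19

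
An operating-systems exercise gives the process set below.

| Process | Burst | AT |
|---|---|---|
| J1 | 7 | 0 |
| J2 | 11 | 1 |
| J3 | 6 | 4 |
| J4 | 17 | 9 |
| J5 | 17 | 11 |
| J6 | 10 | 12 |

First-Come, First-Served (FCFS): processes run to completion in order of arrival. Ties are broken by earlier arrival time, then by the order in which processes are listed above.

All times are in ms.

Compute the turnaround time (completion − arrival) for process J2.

Schedule: | J1 0-7 | J2 7-18 | J3 18-24 | J4 24-41 | J5 41-58 | J6 58-68 |
Completion: J1=7  J2=18  J3=24  J4=41  J5=58  J6=68
Turnaround(J2) = completion − arrival = 18 − 1 = 17

17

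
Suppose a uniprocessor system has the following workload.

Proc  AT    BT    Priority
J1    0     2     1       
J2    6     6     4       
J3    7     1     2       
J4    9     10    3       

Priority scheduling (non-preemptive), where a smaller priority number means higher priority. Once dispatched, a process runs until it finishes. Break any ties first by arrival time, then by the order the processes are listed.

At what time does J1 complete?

Schedule: | J1 0-2 | idle 2-6 | J2 6-12 | J3 12-13 | J4 13-23 |
Completion: J1=2  J2=12  J3=13  J4=23
Turnaround (C−A): J1=2  J2=6  J3=6  J4=14

2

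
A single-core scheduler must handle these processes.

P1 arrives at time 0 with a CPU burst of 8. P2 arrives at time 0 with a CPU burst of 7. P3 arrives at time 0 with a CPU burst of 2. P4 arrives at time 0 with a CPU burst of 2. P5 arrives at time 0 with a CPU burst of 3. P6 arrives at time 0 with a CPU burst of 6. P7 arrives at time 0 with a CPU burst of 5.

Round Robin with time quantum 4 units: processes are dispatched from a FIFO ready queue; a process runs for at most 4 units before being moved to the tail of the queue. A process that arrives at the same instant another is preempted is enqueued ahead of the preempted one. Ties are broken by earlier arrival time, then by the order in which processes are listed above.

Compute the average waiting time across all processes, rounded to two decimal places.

Timeline: | P1 0-4 | P2 4-8 | P3 8-10 | P4 10-12 | P5 12-15 | P6 15-19 | P7 19-23 | P1 23-27 | P2 27-30 | P6 30-32 | P7 32-33 |
Completion: P1=27  P2=30  P3=10  P4=12  P5=15  P6=32  P7=33
Turnaround (C−A): P1=27  P2=30  P3=10  P4=12  P5=15  P6=32  P7=33
Waiting times: P1=19, P2=23, P3=8, P4=10, P5=12, P6=26, P7=28
Average waiting = (19+23+8+10+12+26+28) / 7 = 126/7 = 18.00

18.00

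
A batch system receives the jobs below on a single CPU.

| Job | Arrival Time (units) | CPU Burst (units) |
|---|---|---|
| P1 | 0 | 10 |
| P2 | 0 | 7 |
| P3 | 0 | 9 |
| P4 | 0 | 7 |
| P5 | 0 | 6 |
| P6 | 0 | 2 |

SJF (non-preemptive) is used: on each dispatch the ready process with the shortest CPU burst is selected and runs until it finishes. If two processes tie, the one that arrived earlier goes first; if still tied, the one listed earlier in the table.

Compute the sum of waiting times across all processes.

78

Schedule: | P6 0-2 | P5 2-8 | P2 8-15 | P4 15-22 | P3 22-31 | P1 31-41 |
Completion: P1=41  P2=15  P3=31  P4=22  P5=8  P6=2
Waiting = turnaround − burst: P1=31, P2=8, P3=22, P4=15, P5=2, P6=0
Total waiting = 31 + 8 + 22 + 15 + 2 + 0 = 78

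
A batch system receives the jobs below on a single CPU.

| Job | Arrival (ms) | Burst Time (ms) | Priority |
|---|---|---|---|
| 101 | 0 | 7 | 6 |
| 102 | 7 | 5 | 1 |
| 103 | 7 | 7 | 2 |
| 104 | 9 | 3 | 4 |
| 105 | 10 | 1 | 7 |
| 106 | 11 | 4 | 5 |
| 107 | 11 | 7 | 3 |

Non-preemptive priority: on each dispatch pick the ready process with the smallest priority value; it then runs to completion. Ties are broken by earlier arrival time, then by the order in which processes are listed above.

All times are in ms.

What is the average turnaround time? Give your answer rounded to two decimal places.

Schedule: | 101 0-7 | 102 7-12 | 103 12-19 | 107 19-26 | 104 26-29 | 106 29-33 | 105 33-34 |
Completion: 101=7  102=12  103=19  104=29  105=34  106=33  107=26
Turnaround (C−A): 101=7  102=5  103=12  104=20  105=24  106=22  107=15
Turnaround times: 101=7, 102=5, 103=12, 104=20, 105=24, 106=22, 107=15
Average turnaround = (7+5+12+20+24+22+15) / 7 = 105/7 = 15.00

15.00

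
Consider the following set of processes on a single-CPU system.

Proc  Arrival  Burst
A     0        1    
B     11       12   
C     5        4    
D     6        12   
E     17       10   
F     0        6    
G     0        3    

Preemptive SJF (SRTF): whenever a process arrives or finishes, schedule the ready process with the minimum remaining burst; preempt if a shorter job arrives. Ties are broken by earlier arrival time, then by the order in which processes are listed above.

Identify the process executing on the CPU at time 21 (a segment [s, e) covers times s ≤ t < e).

Gantt: | A 0-1 | G 1-4 | F 4-5 | C 5-9 | F 9-14 | D 14-26 | E 26-36 | B 36-48 |
Completion: A=1  B=48  C=9  D=26  E=36  F=14  G=4

D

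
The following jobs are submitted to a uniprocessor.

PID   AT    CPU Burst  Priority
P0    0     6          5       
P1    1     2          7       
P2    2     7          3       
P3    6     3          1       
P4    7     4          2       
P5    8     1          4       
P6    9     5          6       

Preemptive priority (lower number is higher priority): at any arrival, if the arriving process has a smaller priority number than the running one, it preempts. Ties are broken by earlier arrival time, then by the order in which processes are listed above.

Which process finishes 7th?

P1

Gantt: | P0 0-2 | P2 2-6 | P3 6-9 | P4 9-13 | P2 13-16 | P5 16-17 | P0 17-21 | P6 21-26 | P1 26-28 |
Completion: P0=21  P1=28  P2=16  P3=9  P4=13  P5=17  P6=26
Finish order: P3 → P4 → P2 → P5 → P0 → P6 → P1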